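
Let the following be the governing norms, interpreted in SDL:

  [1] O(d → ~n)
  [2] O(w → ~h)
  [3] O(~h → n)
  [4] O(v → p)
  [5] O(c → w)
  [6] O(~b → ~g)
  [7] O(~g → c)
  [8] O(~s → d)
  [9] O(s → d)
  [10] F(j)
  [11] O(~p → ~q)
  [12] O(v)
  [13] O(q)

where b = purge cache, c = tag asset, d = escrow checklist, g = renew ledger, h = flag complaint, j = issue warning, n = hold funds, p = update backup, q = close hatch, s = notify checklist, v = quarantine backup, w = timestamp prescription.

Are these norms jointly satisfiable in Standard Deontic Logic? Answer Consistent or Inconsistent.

Premise 11 is O(~p → ~q), but O(~p) is not derivable from the premises, so it does not yield O(~q).
So O(~q) is not derivable, and the apparent clash with O(q) does not arise.
A world satisfying every obligation exists (e.g. b=true, c=false, d=true, g=true, h=true, j=false, n=false, p=true, q=true, s=false, v=true, w=false); no atom is both obligatory and forbidden, so the set is consistent.

Consistent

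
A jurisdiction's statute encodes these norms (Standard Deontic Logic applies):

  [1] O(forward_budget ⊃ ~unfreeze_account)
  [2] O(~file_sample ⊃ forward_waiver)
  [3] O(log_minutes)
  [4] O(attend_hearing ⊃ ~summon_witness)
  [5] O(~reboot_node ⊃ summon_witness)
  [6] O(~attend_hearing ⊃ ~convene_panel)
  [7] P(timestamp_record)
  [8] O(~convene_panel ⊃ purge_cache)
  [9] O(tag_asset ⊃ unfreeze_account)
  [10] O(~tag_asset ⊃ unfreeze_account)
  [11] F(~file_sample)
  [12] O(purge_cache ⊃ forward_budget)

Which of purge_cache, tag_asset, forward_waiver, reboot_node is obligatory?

reboot_node

By case analysis on ~tag_asset: premise 10 gives O(~tag_asset ⊃ unfreeze_account) and premise 9 gives O(tag_asset ⊃ unfreeze_account), so O(unfreeze_account) either way.
The contrapositive of premise 1 (O(forward_budget ⊃ ~unfreeze_account)) is O(unfreeze_account ⊃ ~forward_budget), and O(unfreeze_account) is already established, so O(~forward_budget).
Premise 12 is O(purge_cache ⊃ forward_budget); contrapositively O(~forward_budget ⊃ ~purge_cache). Since O(~forward_budget) holds, K gives O(~purge_cache).
Premise 8 is O(~convene_panel ⊃ purge_cache); contrapositively O(~purge_cache ⊃ convene_panel). Since O(~purge_cache) holds, K gives O(convene_panel).
Premise 6, O(~attend_hearing ⊃ ~convene_panel), contraposes to O(convene_panel ⊃ attend_hearing); with O(convene_panel) we get O(attend_hearing).
Premise 4 is O(attend_hearing ⊃ ~summon_witness); since O(attend_hearing), deontic closure gives O(~summon_witness).
The contrapositive of premise 5 (O(~reboot_node ⊃ summon_witness)) is O(~summon_witness ⊃ reboot_node), and O(~summon_witness) is already established, so O(reboot_node).
So O(reboot_node) holds — reboot_node is obligatory. None of the other listed options is made obligatory by any chain of premises.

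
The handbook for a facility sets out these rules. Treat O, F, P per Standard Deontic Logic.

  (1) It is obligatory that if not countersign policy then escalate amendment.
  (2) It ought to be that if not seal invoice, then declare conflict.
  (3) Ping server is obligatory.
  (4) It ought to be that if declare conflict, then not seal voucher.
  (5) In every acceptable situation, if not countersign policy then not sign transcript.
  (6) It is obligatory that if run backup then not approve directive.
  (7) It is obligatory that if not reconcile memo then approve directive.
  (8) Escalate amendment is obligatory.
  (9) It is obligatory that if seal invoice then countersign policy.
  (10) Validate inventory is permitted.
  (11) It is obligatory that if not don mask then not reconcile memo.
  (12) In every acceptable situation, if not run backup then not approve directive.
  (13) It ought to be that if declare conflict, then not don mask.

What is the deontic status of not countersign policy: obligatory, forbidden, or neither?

Forbidden

Premises 12 and 6 are O(¬run_backup → ¬approve_directive) and O(run_backup → ¬approve_directive); every ideal world satisfies ¬run_backup or run_backup, so in either case ¬approve_directive holds — hence O(¬approve_directive).
Premise 7, O(¬reconcile_memo → approve_directive), contraposes to O(¬approve_directive → reconcile_memo); with O(¬approve_directive) we get O(reconcile_memo).
The contrapositive of premise 11 (O(¬don_mask → ¬reconcile_memo)) is O(reconcile_memo → don_mask), and O(reconcile_memo) is already established, so O(don_mask).
Premise 13 is O(declare_conflict → ¬don_mask); contrapositively O(don_mask → ¬declare_conflict). Since O(don_mask) holds, K gives O(¬declare_conflict).
Premise 2 is O(¬seal_invoice → declare_conflict); contrapositively O(¬declare_conflict → seal_invoice). Since O(¬declare_conflict) holds, K gives O(seal_invoice).
Premise 9 is O(seal_invoice → countersign_policy); since O(seal_invoice), deontic closure gives O(countersign_policy).
Premises 1, 3, 4, 5, 8, 10 do not contribute to this derivation.
Thus O(countersign_policy), which is F(¬countersign_policy): ¬countersign_policy is forbidden.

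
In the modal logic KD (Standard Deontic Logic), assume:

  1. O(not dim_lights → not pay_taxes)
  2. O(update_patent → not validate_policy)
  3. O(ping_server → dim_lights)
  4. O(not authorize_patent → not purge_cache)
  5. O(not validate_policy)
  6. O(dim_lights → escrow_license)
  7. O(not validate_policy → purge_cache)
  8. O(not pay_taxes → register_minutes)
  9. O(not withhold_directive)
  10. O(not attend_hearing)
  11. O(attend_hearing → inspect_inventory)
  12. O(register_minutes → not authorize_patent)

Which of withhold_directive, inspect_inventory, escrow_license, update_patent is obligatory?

escrow_license

Premise 5 states O(not validate_policy) outright.
Premise 7 is O(not validate_policy → purge_cache); since O(not validate_policy), deontic closure gives O(purge_cache).
Premise 4, O(not authorize_patent → not purge_cache), contraposes to O(purge_cache → authorize_patent); with O(purge_cache) we get O(authorize_patent).
Premise 12, O(register_minutes → not authorize_patent), contraposes to O(authorize_patent → not register_minutes); with O(authorize_patent) we get O(not register_minutes).
Premise 8, O(not pay_taxes → register_minutes), contraposes to O(not register_minutes → pay_taxes); with O(not register_minutes) we get O(pay_taxes).
Premise 1 is O(not dim_lights → not pay_taxes); contrapositively O(pay_taxes → dim_lights). Since O(pay_taxes) holds, K gives O(dim_lights).
Premise 6 is O(dim_lights → escrow_license); since O(dim_lights), deontic closure gives O(escrow_license).
So O(escrow_license) holds — escrow_license is obligatory. None of the other listed options is made obligatory by any chain of premises.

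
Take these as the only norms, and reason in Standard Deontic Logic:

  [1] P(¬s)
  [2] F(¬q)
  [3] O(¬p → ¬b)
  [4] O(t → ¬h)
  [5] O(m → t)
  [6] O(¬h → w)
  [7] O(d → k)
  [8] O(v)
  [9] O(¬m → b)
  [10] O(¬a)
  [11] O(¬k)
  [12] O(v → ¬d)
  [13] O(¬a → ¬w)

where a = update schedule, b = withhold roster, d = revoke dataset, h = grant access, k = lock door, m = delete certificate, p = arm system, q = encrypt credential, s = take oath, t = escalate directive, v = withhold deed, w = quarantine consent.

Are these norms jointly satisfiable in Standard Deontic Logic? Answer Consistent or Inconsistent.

Premise 7 is O(d → k), but O(d) is not derivable from the premises, so it does not yield O(k).
So O(k) is not derivable, and the apparent clash with O(¬k) does not arise.
A world satisfying every obligation exists (e.g. a=false, b=true, d=false, h=true, k=false, m=false, p=true, q=true, s=false, t=false, v=true, w=false); no atom is both obligatory and forbidden, so the set is consistent.

Consistent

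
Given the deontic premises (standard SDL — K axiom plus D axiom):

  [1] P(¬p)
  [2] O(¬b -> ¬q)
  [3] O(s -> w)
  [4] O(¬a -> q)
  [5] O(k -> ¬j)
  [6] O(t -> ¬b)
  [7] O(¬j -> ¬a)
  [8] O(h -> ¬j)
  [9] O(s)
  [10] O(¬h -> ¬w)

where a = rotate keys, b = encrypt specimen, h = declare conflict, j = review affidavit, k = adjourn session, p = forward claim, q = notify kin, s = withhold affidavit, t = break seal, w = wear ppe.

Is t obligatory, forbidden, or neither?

Premise 9 states O(s) outright.
Premise 3 is O(s -> w); since O(s), deontic closure gives O(w).
The contrapositive of premise 10 (O(¬h -> ¬w)) is O(w -> h), and O(w) is already established, so O(h).
From O(h) and premise 8, O(h -> ¬j), we obtain O(¬j).
Applying K to premise 7 (O(¬j -> ¬a)) and O(¬j) yields O(¬a).
Premise 4 is O(¬a -> q); since O(¬a), deontic closure gives O(q).
Premise 2 is O(¬b -> ¬q); contrapositively O(q -> b). Since O(q) holds, K gives O(b).
The contrapositive of premise 6 (O(t -> ¬b)) is O(b -> ¬t), and O(b) is already established, so O(¬t).
Premises 1, 5 do not contribute to this derivation.
Thus O(¬t), which is F(t): t is forbidden.

Forbidden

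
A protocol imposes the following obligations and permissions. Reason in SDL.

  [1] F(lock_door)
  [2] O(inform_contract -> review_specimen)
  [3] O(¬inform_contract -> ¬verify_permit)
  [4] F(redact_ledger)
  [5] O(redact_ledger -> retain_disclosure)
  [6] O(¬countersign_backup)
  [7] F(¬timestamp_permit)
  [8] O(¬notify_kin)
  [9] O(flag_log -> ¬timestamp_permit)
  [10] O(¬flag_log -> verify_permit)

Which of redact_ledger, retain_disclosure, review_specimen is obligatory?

Premise 7, F(¬timestamp_permit), is equivalent to O(timestamp_permit).
The contrapositive of premise 9 (O(flag_log -> ¬timestamp_permit)) is O(timestamp_permit -> ¬flag_log), and O(timestamp_permit) is already established, so O(¬flag_log).
From O(¬flag_log) and premise 10, O(¬flag_log -> verify_permit), we obtain O(verify_permit).
The contrapositive of premise 3 (O(¬inform_contract -> ¬verify_permit)) is O(verify_permit -> inform_contract), and O(verify_permit) is already established, so O(inform_contract).
Premise 2 is O(inform_contract -> review_specimen); since O(inform_contract), deontic closure gives O(review_specimen).
So O(review_specimen) holds — review_specimen is obligatory. None of the other listed options is made obligatory by any chain of premises.

review_specimen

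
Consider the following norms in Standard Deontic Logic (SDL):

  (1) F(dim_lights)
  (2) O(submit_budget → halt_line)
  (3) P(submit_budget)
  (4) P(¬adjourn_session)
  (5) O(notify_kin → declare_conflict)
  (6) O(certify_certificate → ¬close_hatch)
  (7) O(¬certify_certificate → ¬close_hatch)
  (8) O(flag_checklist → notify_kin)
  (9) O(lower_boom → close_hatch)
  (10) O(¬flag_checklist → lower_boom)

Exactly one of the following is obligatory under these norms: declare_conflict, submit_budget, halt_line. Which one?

declare_conflict

Premises 6 and 7 cover both cases: O(certify_certificate → ¬close_hatch) and O(¬certify_certificate → ¬close_hatch). Since certify_certificate ∨ ¬certify_certificate is a tautology, O(¬close_hatch) follows.
Premise 9 is O(lower_boom → close_hatch); contrapositively O(¬close_hatch → ¬lower_boom). Since O(¬close_hatch) holds, K gives O(¬lower_boom).
Premise 10, O(¬flag_checklist → lower_boom), contraposes to O(¬lower_boom → flag_checklist); with O(¬lower_boom) we get O(flag_checklist).
Premise 8 is O(flag_checklist → notify_kin); since O(flag_checklist), deontic closure gives O(notify_kin).
With premise 5, O(notify_kin → declare_conflict), the K-axiom yields O(declare_conflict).
So O(declare_conflict) holds — declare_conflict is obligatory. None of the other listed options is made obligatory by any chain of premises.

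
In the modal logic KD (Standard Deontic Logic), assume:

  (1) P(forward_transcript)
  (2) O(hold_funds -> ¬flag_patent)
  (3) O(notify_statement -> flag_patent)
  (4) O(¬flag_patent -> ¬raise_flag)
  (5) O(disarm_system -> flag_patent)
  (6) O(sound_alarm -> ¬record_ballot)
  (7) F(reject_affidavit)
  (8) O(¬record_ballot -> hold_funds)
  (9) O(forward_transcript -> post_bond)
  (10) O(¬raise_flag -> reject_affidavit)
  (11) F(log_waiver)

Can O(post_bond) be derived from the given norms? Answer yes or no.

Premise 9 is O(forward_transcript -> post_bond), but O(forward_transcript) is not derivable from the premises (the permission P(forward_transcript) asserts only ¬O(¬forward_transcript), not O(forward_transcript)), so it does not yield O(post_bond).
No other premise forces O(post_bond). An ideal world satisfying every premise can still have post_bond false, so O(post_bond) is not derivable.

No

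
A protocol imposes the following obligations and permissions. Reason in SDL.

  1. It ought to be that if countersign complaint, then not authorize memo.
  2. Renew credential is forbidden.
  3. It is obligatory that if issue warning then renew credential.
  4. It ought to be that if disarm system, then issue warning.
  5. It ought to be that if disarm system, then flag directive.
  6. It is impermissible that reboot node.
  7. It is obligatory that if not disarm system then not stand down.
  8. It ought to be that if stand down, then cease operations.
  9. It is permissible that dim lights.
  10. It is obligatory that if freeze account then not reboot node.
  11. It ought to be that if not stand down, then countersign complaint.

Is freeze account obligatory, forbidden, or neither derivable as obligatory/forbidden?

Neither

Premise 10 is O(freeze_account → ¬reboot_node); even if O(¬reboot_node) held, inferring O(freeze_account) would be affirming the consequent — invalid.
No premise or chain of K-axiom applications forces O(freeze_account), and none forces O(¬freeze_account). So freeze_account is neither obligatory nor forbidden under these norms.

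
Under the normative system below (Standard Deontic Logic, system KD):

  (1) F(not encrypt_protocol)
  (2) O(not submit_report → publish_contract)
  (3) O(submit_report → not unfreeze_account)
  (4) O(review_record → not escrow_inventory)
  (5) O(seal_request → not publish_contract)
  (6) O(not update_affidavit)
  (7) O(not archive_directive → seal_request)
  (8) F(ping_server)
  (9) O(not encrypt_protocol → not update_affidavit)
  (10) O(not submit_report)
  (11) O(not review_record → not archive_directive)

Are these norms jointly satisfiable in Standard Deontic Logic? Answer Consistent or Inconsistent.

Premise 9 is O(not encrypt_protocol → not update_affidavit); even if O(not update_affidavit) held, inferring O(not encrypt_protocol) would be affirming the consequent — invalid.
So O(not encrypt_protocol) is not derivable, and the apparent clash with O(encrypt_protocol) does not arise.
A world satisfying every obligation exists (e.g. archive_directive=true, encrypt_protocol=true, escrow_inventory=false, ping_server=false, publish_contract=true, review_record=true, seal_request=false, submit_report=false, unfreeze_account=false, update_affidavit=false); no atom is both obligatory and forbidden, so the set is consistent.

Consistent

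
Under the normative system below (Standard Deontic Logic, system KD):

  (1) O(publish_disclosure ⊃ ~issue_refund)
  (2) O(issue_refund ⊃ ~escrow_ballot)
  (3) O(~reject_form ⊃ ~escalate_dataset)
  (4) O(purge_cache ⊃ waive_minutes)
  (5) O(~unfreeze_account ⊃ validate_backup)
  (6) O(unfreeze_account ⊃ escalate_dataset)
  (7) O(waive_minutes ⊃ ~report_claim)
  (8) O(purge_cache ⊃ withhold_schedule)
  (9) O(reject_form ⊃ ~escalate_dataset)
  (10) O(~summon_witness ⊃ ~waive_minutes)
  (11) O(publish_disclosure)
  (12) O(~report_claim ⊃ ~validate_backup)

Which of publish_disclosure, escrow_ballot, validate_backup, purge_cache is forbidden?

purge_cache

Premises 3 and 9 are O(~reject_form ⊃ ~escalate_dataset) and O(reject_form ⊃ ~escalate_dataset); every ideal world satisfies ~reject_form or reject_form, so in either case ~escalate_dataset holds — hence O(~escalate_dataset).
The contrapositive of premise 6 (O(unfreeze_account ⊃ escalate_dataset)) is O(~escalate_dataset ⊃ ~unfreeze_account), and O(~escalate_dataset) is already established, so O(~unfreeze_account).
From O(~unfreeze_account) and premise 5, O(~unfreeze_account ⊃ validate_backup), we obtain O(validate_backup).
Premise 12, O(~report_claim ⊃ ~validate_backup), contraposes to O(validate_backup ⊃ report_claim); with O(validate_backup) we get O(report_claim).
Premise 7 is O(waive_minutes ⊃ ~report_claim); contrapositively O(report_claim ⊃ ~waive_minutes). Since O(report_claim) holds, K gives O(~waive_minutes).
Premise 4, O(purge_cache ⊃ waive_minutes), contraposes to O(~waive_minutes ⊃ ~purge_cache); with O(~waive_minutes) we get O(~purge_cache).
So O(~purge_cache) holds, i.e. purge_cache is forbidden. None of the other listed options is forbidden under the premises.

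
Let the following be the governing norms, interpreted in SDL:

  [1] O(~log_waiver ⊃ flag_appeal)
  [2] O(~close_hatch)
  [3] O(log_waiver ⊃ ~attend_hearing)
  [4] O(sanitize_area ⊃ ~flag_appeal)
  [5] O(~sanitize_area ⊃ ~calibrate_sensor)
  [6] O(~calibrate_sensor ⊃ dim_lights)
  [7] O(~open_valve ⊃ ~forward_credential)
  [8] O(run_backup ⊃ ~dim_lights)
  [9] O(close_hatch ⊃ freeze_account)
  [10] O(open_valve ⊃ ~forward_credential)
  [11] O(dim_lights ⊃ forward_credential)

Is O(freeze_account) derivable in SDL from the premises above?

Premise 9 is O(close_hatch ⊃ freeze_account), but O(close_hatch) is not derivable from the premises, so it does not yield O(freeze_account).
No other premise forces O(freeze_account). An ideal world satisfying every premise can still have freeze_account false, so O(freeze_account) is not derivable.

No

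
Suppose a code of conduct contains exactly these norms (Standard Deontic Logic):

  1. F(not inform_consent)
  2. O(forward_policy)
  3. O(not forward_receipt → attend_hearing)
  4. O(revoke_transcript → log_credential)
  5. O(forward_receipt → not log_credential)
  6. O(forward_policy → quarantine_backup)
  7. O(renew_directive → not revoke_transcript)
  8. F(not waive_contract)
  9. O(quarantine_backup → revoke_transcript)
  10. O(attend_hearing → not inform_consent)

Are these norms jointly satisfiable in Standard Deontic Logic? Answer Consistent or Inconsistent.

Inconsistent

Premise 1, F(not inform_consent), is equivalent to O(inform_consent).
The contrapositive of premise 10 (O(attend_hearing → not inform_consent)) is O(inform_consent → not attend_hearing), and O(inform_consent) is already established, so O(not attend_hearing).
Premise 3, O(not forward_receipt → attend_hearing), contraposes to O(not attend_hearing → forward_receipt); with O(not attend_hearing) we get O(forward_receipt).
Applying K to premise 5 (O(forward_receipt → not log_credential)) and O(forward_receipt) yields O(not log_credential).
Premise 4, O(revoke_transcript → log_credential), contraposes to O(not log_credential → not revoke_transcript); with O(not log_credential) we get O(not revoke_transcript).
Premise 9 is O(quarantine_backup → revoke_transcript); contrapositively O(not revoke_transcript → not quarantine_backup). Since O(not revoke_transcript) holds, K gives O(not quarantine_backup).
The contrapositive of premise 6 (O(forward_policy → quarantine_backup)) is O(not quarantine_backup → not forward_policy), and O(not quarantine_backup) is already established, so O(not forward_policy).
However, premise 2 gives O(forward_policy).
We now have both O(not forward_policy) and O(forward_policy) — forward_policy is simultaneously obligatory and forbidden, violating the D-axiom.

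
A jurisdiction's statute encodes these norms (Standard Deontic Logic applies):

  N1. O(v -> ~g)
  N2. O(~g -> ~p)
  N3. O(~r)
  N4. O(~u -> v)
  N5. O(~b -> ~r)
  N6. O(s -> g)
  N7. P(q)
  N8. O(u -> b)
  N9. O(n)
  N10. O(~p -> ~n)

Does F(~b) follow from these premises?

From premise 9 we have O(n).
The contrapositive of premise 10 (O(~p -> ~n)) is O(n -> p), and O(n) is already established, so O(p).
Premise 2 is O(~g -> ~p); contrapositively O(p -> g). Since O(p) holds, K gives O(g).
Premise 1, O(v -> ~g), contraposes to O(g -> ~v); with O(g) we get O(~v).
The contrapositive of premise 4 (O(~u -> v)) is O(~v -> u), and O(~v) is already established, so O(u).
With premise 8, O(u -> b), the K-axiom yields O(b).
Premises 3, 5, 6, 7 do not contribute to this derivation.
So O(b) holds, i.e. F(~b). The claim follows.

Yes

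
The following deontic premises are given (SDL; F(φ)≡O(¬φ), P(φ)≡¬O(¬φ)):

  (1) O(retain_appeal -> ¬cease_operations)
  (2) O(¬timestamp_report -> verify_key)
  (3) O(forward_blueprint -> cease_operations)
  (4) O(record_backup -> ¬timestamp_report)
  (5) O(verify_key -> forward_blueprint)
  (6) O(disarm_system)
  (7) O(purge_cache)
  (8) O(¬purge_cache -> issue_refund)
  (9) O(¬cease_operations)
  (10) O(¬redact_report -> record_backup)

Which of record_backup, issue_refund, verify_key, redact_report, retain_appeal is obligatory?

redact_report

Premise 9 states O(¬cease_operations) outright.
Premise 3 is O(forward_blueprint -> cease_operations); contrapositively O(¬cease_operations -> ¬forward_blueprint). Since O(¬cease_operations) holds, K gives O(¬forward_blueprint).
The contrapositive of premise 5 (O(verify_key -> forward_blueprint)) is O(¬forward_blueprint -> ¬verify_key), and O(¬forward_blueprint) is already established, so O(¬verify_key).
The contrapositive of premise 2 (O(¬timestamp_report -> verify_key)) is O(¬verify_key -> timestamp_report), and O(¬verify_key) is already established, so O(timestamp_report).
Premise 4, O(record_backup -> ¬timestamp_report), contraposes to O(timestamp_report -> ¬record_backup); with O(timestamp_report) we get O(¬record_backup).
Premise 10, O(¬redact_report -> record_backup), contraposes to O(¬record_backup -> redact_report); with O(¬record_backup) we get O(redact_report).
So O(redact_report) holds — redact_report is obligatory. None of the other listed options is made obligatory by any chain of premises.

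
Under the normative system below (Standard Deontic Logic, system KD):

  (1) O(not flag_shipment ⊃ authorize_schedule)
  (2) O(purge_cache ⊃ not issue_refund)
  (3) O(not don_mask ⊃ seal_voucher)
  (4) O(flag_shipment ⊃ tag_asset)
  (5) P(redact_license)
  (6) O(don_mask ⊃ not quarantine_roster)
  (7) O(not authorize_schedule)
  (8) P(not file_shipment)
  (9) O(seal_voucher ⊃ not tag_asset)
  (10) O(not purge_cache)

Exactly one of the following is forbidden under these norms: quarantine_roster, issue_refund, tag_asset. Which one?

Premise 7 states O(not authorize_schedule) outright.
Premise 1 is O(not flag_shipment ⊃ authorize_schedule); contrapositively O(not authorize_schedule ⊃ flag_shipment). Since O(not authorize_schedule) holds, K gives O(flag_shipment).
With premise 4, O(flag_shipment ⊃ tag_asset), the K-axiom yields O(tag_asset).
Premise 9 is O(seal_voucher ⊃ not tag_asset); contrapositively O(tag_asset ⊃ not seal_voucher). Since O(tag_asset) holds, K gives O(not seal_voucher).
Premise 3 is O(not don_mask ⊃ seal_voucher); contrapositively O(not seal_voucher ⊃ don_mask). Since O(not seal_voucher) holds, K gives O(don_mask).
Premise 6 is O(don_mask ⊃ not quarantine_roster); since O(don_mask), deontic closure gives O(not quarantine_roster).
So O(not quarantine_roster) holds, i.e. quarantine_roster is forbidden. None of the other listed options is forbidden under the premises.

quarantine_roster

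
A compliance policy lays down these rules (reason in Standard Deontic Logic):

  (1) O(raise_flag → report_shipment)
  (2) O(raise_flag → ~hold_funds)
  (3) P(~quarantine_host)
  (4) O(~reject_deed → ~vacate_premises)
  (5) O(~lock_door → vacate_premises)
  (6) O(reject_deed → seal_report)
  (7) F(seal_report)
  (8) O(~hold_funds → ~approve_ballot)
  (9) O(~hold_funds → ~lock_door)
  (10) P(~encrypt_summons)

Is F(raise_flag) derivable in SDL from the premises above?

Yes

Premise 7, F(seal_report), is equivalent to O(~seal_report).
Premise 6, O(reject_deed → seal_report), contraposes to O(~seal_report → ~reject_deed); with O(~seal_report) we get O(~reject_deed).
From O(~reject_deed) and premise 4, O(~reject_deed → ~vacate_premises), we obtain O(~vacate_premises).
The contrapositive of premise 5 (O(~lock_door → vacate_premises)) is O(~vacate_premises → lock_door), and O(~vacate_premises) is already established, so O(lock_door).
Premise 9 is O(~hold_funds → ~lock_door); contrapositively O(lock_door → hold_funds). Since O(lock_door) holds, K gives O(hold_funds).
The contrapositive of premise 2 (O(raise_flag → ~hold_funds)) is O(hold_funds → ~raise_flag), and O(hold_funds) is already established, so O(~raise_flag).
Premises 1, 3, 8, 10 do not contribute to this derivation.
So O(~raise_flag) holds, i.e. F(raise_flag). The claim follows.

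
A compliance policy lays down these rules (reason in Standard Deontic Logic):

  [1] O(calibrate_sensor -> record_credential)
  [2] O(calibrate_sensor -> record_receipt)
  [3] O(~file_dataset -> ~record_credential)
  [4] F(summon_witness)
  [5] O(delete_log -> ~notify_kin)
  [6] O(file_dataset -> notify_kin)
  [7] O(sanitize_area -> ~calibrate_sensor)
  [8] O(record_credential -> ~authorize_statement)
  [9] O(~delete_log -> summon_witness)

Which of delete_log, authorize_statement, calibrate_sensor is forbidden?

F(summon_witness) at premise 4 means O(~summon_witness).
Premise 9 is O(~delete_log -> summon_witness); contrapositively O(~summon_witness -> delete_log). Since O(~summon_witness) holds, K gives O(delete_log).
Applying K to premise 5 (O(delete_log -> ~notify_kin)) and O(delete_log) yields O(~notify_kin).
The contrapositive of premise 6 (O(file_dataset -> notify_kin)) is O(~notify_kin -> ~file_dataset), and O(~notify_kin) is already established, so O(~file_dataset).
With premise 3, O(~file_dataset -> ~record_credential), the K-axiom yields O(~record_credential).
Premise 1, O(calibrate_sensor -> record_credential), contraposes to O(~record_credential -> ~calibrate_sensor); with O(~record_credential) we get O(~calibrate_sensor).
So O(~calibrate_sensor) holds, i.e. calibrate_sensor is forbidden. None of the other listed options is forbidden under the premises.

calibrate_sensor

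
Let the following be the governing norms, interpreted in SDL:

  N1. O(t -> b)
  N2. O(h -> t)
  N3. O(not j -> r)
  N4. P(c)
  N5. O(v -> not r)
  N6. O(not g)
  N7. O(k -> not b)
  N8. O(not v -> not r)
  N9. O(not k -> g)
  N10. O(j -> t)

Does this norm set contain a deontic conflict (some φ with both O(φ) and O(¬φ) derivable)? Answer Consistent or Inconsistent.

Premises 8 and 5 cover both cases: O(not v -> not r) and O(v -> not r). Since not v ∨ v is a tautology, O(not r) follows.
Premise 3 is O(not j -> r); contrapositively O(not r -> j). Since O(not r) holds, K gives O(j).
With premise 10, O(j -> t), the K-axiom yields O(t).
Premise 1 is O(t -> b); since O(t), deontic closure gives O(b).
The contrapositive of premise 7 (O(k -> not b)) is O(b -> not k), and O(b) is already established, so O(not k).
With premise 9, O(not k -> g), the K-axiom yields O(g).
However, premise 6 gives O(not g).
We now have both O(g) and O(not g) — g is simultaneously obligatory and forbidden, violating the D-axiom.

Inconsistent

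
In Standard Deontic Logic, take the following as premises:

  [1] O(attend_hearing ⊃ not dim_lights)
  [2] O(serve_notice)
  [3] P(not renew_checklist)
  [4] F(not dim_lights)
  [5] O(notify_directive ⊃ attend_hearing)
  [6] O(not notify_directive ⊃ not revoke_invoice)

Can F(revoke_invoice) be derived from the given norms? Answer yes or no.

Yes

Premise 4, F(not dim_lights), is equivalent to O(dim_lights).
Premise 1, O(attend_hearing ⊃ not dim_lights), contraposes to O(dim_lights ⊃ not attend_hearing); with O(dim_lights) we get O(not attend_hearing).
Premise 5, O(notify_directive ⊃ attend_hearing), contraposes to O(not attend_hearing ⊃ not notify_directive); with O(not attend_hearing) we get O(not notify_directive).
Premise 6 is O(not notify_directive ⊃ not revoke_invoice); since O(not notify_directive), deontic closure gives O(not revoke_invoice).
Premises 2, 3 do not contribute to this derivation.
So O(not revoke_invoice) holds, i.e. F(revoke_invoice). The claim follows.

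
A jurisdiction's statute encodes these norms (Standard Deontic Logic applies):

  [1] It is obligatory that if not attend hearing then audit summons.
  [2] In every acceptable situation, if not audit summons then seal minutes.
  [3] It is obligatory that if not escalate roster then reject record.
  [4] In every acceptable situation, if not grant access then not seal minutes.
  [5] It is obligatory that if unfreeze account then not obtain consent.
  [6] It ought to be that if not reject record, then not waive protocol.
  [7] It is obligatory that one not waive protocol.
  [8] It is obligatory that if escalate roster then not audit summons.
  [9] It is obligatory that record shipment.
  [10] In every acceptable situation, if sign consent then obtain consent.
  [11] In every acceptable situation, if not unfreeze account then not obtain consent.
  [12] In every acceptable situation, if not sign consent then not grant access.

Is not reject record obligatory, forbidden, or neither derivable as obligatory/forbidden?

Premises 5 and 11 cover both cases: O(unfreeze_account → ¬obtain_consent) and O(¬unfreeze_account → ¬obtain_consent). Since unfreeze_account ∨ ¬unfreeze_account is a tautology, O(¬obtain_consent) follows.
Premise 10, O(sign_consent → obtain_consent), contraposes to O(¬obtain_consent → ¬sign_consent); with O(¬obtain_consent) we get O(¬sign_consent).
Premise 12 is O(¬sign_consent → ¬grant_access); since O(¬sign_consent), deontic closure gives O(¬grant_access).
Applying K to premise 4 (O(¬grant_access → ¬seal_minutes)) and O(¬grant_access) yields O(¬seal_minutes).
The contrapositive of premise 2 (O(¬audit_summons → seal_minutes)) is O(¬seal_minutes → audit_summons), and O(¬seal_minutes) is already established, so O(audit_summons).
Premise 8, O(escalate_roster → ¬audit_summons), contraposes to O(audit_summons → ¬escalate_roster); with O(audit_summons) we get O(¬escalate_roster).
Applying K to premise 3 (O(¬escalate_roster → reject_record)) and O(¬escalate_roster) yields O(reject_record).
Premises 1, 6, 7, 9 do not contribute to this derivation.
Thus O(reject_record), which is F(¬reject_record): ¬reject_record is forbidden.

Forbidden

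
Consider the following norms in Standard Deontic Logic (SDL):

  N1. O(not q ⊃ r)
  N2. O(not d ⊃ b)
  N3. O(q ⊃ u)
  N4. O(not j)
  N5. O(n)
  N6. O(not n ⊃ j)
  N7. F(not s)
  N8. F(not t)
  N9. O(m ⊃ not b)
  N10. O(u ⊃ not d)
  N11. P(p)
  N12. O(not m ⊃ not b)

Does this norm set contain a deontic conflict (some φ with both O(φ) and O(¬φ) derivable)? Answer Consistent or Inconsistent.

Consistent

Premise 6 is O(not n ⊃ j), but O(not n) is not derivable from the premises, so it does not yield O(j).
So O(j) is not derivable, and the apparent clash with O(not j) does not arise.
A world satisfying every obligation exists (e.g. b=false, d=true, j=false, m=false, n=true, p=false, q=false, r=true, s=true, t=true, u=false); no atom is both obligatory and forbidden, so the set is consistent.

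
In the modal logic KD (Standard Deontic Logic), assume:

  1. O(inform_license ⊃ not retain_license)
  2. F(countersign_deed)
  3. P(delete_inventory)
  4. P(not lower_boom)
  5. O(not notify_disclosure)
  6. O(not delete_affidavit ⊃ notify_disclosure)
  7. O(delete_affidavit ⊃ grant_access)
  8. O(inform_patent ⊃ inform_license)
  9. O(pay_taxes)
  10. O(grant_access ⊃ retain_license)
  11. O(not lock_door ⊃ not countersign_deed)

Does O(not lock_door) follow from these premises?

Premise 11 is O(not lock_door ⊃ not countersign_deed); even if O(not countersign_deed) held, inferring O(not lock_door) would be affirming the consequent — invalid.
No other premise forces O(not lock_door). An ideal world satisfying every premise can still have not lock_door false, so O(not lock_door) is not derivable.

No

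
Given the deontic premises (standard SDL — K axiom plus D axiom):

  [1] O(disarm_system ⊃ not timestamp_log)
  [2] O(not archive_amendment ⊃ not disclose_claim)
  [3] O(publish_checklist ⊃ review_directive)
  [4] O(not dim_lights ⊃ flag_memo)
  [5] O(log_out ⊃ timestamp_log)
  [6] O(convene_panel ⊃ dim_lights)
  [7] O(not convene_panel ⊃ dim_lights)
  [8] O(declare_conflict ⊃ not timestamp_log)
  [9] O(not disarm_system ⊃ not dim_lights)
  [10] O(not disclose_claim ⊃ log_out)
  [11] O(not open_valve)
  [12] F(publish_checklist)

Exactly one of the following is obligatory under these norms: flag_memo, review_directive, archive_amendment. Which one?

archive_amendment

Premises 7 and 6 are O(not convene_panel ⊃ dim_lights) and O(convene_panel ⊃ dim_lights); every ideal world satisfies not convene_panel or convene_panel, so in either case dim_lights holds — hence O(dim_lights).
Premise 9, O(not disarm_system ⊃ not dim_lights), contraposes to O(dim_lights ⊃ disarm_system); with O(dim_lights) we get O(disarm_system).
With premise 1, O(disarm_system ⊃ not timestamp_log), the K-axiom yields O(not timestamp_log).
Premise 5 is O(log_out ⊃ timestamp_log); contrapositively O(not timestamp_log ⊃ not log_out). Since O(not timestamp_log) holds, K gives O(not log_out).
Premise 10 is O(not disclose_claim ⊃ log_out); contrapositively O(not log_out ⊃ disclose_claim). Since O(not log_out) holds, K gives O(disclose_claim).
Premise 2 is O(not archive_amendment ⊃ not disclose_claim); contrapositively O(disclose_claim ⊃ archive_amendment). Since O(disclose_claim) holds, K gives O(archive_amendment).
So O(archive_amendment) holds — archive_amendment is obligatory. None of the other listed options is made obligatory by any chain of premises.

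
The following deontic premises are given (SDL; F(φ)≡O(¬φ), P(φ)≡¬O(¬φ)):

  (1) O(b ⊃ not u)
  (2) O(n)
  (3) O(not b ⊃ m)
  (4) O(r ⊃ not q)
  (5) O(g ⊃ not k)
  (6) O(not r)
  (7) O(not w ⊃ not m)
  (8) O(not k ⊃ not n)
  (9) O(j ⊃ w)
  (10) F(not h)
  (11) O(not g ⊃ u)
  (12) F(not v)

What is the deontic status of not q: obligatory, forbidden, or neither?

Premise 4 is O(r ⊃ not q), but O(r) is not derivable from the premises, so it does not yield O(not q).
No premise or chain of K-axiom applications forces O(not q), and none forces O(q). So not q is neither obligatory nor forbidden under these norms.

Neither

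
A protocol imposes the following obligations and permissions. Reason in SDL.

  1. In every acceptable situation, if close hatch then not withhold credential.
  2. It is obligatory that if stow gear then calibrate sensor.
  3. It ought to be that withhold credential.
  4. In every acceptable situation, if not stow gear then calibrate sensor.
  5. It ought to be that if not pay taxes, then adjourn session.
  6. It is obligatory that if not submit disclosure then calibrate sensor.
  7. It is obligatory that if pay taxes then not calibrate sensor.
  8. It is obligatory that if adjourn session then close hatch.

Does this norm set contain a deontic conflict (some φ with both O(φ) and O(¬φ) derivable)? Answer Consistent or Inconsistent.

Premises 4 and 2 cover both cases: O(¬stow_gear → calibrate_sensor) and O(stow_gear → calibrate_sensor). Since ¬stow_gear ∨ stow_gear is a tautology, O(calibrate_sensor) follows.
Premise 7 is O(pay_taxes → ¬calibrate_sensor); contrapositively O(calibrate_sensor → ¬pay_taxes). Since O(calibrate_sensor) holds, K gives O(¬pay_taxes).
With premise 5, O(¬pay_taxes → adjourn_session), the K-axiom yields O(adjourn_session).
Premise 8 is O(adjourn_session → close_hatch); since O(adjourn_session), deontic closure gives O(close_hatch).
Premise 1 is O(close_hatch → ¬withhold_credential); since O(close_hatch), deontic closure gives O(¬withhold_credential).
Yet premise 3 states O(withhold_credential).
We now have both O(¬withhold_credential) and O(withhold_credential) — withhold_credential is simultaneously obligatory and forbidden, violating the D-axiom.

Inconsistent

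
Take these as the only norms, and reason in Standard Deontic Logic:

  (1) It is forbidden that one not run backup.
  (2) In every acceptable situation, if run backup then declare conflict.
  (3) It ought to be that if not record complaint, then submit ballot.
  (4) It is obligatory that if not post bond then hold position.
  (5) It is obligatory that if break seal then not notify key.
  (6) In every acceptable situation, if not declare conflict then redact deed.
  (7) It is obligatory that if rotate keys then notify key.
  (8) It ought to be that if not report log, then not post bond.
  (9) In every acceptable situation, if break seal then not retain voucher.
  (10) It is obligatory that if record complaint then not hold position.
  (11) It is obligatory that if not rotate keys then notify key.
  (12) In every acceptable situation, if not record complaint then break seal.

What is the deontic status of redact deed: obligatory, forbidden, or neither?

Premise 6 is O(¬declare_conflict → redact_deed), but O(¬declare_conflict) is not derivable from the premises, so it does not yield O(redact_deed).
No premise or chain of K-axiom applications forces O(redact_deed), and none forces O(¬redact_deed). So redact_deed is neither obligatory nor forbidden under these norms.

Neither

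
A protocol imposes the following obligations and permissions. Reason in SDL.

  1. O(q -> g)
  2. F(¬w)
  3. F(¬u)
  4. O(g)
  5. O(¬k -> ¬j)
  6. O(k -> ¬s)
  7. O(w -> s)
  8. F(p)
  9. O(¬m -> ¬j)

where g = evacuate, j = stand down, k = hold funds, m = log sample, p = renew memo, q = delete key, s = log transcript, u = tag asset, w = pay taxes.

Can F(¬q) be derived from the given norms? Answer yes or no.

No

Premise 1 is O(q -> g); even if O(g) held, inferring O(q) would be affirming the consequent — invalid.
No other premise forces O(q). An ideal world satisfying every premise can still have ¬q true, so F(¬q) is not derivable.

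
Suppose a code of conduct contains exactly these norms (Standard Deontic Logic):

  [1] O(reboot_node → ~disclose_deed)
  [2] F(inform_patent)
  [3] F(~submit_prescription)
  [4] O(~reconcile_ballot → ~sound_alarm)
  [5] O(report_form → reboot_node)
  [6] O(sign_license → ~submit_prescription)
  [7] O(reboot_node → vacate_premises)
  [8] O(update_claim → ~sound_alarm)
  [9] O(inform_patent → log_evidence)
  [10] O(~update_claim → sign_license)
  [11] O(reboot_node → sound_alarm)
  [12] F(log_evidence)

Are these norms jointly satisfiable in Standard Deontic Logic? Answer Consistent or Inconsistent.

Consistent

Premise 9 is O(inform_patent → log_evidence), but O(inform_patent) is not derivable from the premises, so it does not yield O(log_evidence).
So O(log_evidence) is not derivable, and the apparent clash with O(~log_evidence) does not arise.
A world satisfying every obligation exists (e.g. disclose_deed=false, inform_patent=false, log_evidence=false, reboot_node=false, reconcile_ballot=false, report_form=false, sign_license=false, sound_alarm=false, submit_prescription=true, update_claim=true, vacate_premises=false); no atom is both obligatory and forbidden, so the set is consistent.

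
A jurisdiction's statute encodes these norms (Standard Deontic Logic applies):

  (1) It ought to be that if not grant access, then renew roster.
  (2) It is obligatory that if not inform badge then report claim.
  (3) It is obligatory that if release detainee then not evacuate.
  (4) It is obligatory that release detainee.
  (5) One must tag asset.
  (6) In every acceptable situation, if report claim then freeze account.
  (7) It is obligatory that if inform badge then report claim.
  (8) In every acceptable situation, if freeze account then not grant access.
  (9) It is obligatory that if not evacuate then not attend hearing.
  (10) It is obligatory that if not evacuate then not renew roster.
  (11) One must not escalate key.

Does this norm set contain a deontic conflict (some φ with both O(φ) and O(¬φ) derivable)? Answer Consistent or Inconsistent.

Premises 7 and 2 are O(inform_badge → report_claim) and O(¬inform_badge → report_claim); every ideal world satisfies inform_badge or ¬inform_badge, so in either case report_claim holds — hence O(report_claim).
With premise 6, O(report_claim → freeze_account), the K-axiom yields O(freeze_account).
With premise 8, O(freeze_account → ¬grant_access), the K-axiom yields O(¬grant_access).
With premise 1, O(¬grant_access → renew_roster), the K-axiom yields O(renew_roster).
Premise 10 is O(¬evacuate → ¬renew_roster); contrapositively O(renew_roster → evacuate). Since O(renew_roster) holds, K gives O(evacuate).
Premise 3 is O(release_detainee → ¬evacuate); contrapositively O(evacuate → ¬release_detainee). Since O(evacuate) holds, K gives O(¬release_detainee).
But premise 4 directly asserts O(release_detainee).
We now have both O(¬release_detainee) and O(release_detainee) — release_detainee is simultaneously obligatory and forbidden, violating the D-axiom.

Inconsistent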